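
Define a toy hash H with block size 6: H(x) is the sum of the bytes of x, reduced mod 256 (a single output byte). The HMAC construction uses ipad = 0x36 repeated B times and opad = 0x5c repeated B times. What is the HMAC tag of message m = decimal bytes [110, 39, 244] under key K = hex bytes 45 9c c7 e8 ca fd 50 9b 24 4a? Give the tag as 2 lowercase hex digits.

Key hex bytes 45 9c c7 e8 ca fd 50 9b 24 4a is 10 bytes > B = 6, so hash it first: H(key) = b0, then zero-pad to 6 bytes: K' = b0 00 00 00 00 00.
K' ⊕ ipad = 86 36 36 36 36 36.  K' ⊕ opad = ec 5c 5c 5c 5c 5c.
Inner input = (K'⊕ipad) ∥ m = 86 36 36 36 36 36 ∥ 6e 27 f4.
Inner hash: sum = 134+54+54+54+54+54+110+39+244 = 797; mod 256 = 29 → 1d.
Outer input = (K'⊕opad) ∥ inner = ec 5c 5c 5c 5c 5c ∥ 1d.
Outer hash (tag): sum = 236+92+92+92+92+92+29 = 725; mod 256 = 213 → d5.

d5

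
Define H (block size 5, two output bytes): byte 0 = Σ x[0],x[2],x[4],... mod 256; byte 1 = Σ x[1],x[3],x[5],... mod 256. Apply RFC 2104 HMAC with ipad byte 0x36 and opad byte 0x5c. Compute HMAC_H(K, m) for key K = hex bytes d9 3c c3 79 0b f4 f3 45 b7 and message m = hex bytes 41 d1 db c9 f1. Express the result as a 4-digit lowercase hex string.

Key hex bytes d9 3c c3 79 0b f4 f3 45 b7 is 9 bytes > B = 5, so hash it first: H(key) = 51 ee, then zero-pad to 5 bytes: K' = 51 ee 00 00 00.
K' ⊕ ipad = 67 d8 36 36 36.  K' ⊕ opad = 0d b2 5c 5c 5c.
Inner input = (K'⊕ipad) ∥ m = 67 d8 36 36 36 ∥ 41 d1 db c9 f1.
Inner hash: even-index sum = 621 mod 256 = 109; odd-index sum = 795 mod 256 = 27 → 6d 1b.
Outer input = (K'⊕opad) ∥ inner = 0d b2 5c 5c 5c ∥ 6d 1b.
Outer hash (tag): even-index sum = 224 mod 256 = 224; odd-index sum = 379 mod 256 = 123 → e0 7b.

e07b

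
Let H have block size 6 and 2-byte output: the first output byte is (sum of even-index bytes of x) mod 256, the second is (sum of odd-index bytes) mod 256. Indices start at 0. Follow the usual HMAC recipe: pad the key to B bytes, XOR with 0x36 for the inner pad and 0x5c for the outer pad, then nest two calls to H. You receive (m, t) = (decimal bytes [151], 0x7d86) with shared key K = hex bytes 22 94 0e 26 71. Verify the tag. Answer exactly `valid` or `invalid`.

invalid

Key hex bytes 22 94 0e 26 71 is 5 bytes ≤ B = 6; zero-pad to 6 bytes: K' = 22 94 0e 26 71 00.
K' ⊕ ipad = 14 a2 38 10 47 36; K' ⊕ opad = 7e c8 52 7a 2d 5c.
Inner hash: even-index sum = 298 mod 256 = 42; odd-index sum = 232 mod 256 = 232 → 2a e8.
Outer hash (recomputed tag): even-index sum = 295 mod 256 = 39; odd-index sum = 646 mod 256 = 134 → 27 86.
Recomputed tag = 2786; claimed = 7d86 → mismatch.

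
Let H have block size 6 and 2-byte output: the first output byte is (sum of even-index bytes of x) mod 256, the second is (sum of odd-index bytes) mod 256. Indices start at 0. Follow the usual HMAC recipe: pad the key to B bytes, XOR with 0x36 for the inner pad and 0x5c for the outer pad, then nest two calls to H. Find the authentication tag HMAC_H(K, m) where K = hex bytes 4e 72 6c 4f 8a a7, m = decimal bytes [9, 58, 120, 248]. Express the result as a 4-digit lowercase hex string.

Key hex bytes 4e 72 6c 4f 8a a7 is exactly B = 6 bytes: K' = 4e 72 6c 4f 8a a7.
K' ⊕ ipad = 78 44 5a 79 bc 91.  K' ⊕ opad = 12 2e 30 13 d6 fb.
Inner input = (K'⊕ipad) ∥ m = 78 44 5a 79 bc 91 ∥ 09 3a 78 f8.
Inner hash: even-index sum = 527 mod 256 = 15; odd-index sum = 640 mod 256 = 128 → 0f 80.
Outer input = (K'⊕opad) ∥ inner = 12 2e 30 13 d6 fb ∥ 0f 80.
Outer hash (tag): even-index sum = 295 mod 256 = 39; odd-index sum = 444 mod 256 = 188 → 27 bc.

27bc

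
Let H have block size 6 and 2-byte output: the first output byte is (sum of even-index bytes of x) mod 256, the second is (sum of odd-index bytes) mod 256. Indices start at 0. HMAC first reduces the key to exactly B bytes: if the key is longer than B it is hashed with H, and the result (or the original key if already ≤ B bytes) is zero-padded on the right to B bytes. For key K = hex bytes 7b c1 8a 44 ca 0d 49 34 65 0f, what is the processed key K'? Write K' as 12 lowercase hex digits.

7d5500000000

|K| = 10 > B = 6, so first hash the key.
H(K): even-index sum = 637 mod 256 = 125; odd-index sum = 341 mod 256 = 85 → 7d 55.
Zero-pad H(K) = 7d 55 to 6 bytes: K' = 7d 55 00 00 00 00.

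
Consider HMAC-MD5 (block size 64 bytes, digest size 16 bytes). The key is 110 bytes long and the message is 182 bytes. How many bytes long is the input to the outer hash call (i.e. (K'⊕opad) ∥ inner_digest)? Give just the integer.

80

Key is 110 > 64 bytes, so it is hashed to 16 bytes then zero-padded to 64: |K'| = 64.
Outer input = (K'⊕opad) ∥ H(inner) → 64 + 16 = 80 bytes.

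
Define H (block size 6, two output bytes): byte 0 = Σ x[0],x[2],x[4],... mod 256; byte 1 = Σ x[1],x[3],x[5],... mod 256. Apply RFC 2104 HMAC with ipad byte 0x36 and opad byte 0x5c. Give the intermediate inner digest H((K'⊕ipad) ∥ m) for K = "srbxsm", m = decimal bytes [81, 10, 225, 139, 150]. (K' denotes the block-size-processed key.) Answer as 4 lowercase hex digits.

Key "srbxsm" = 73 72 62 78 73 6d is exactly B = 6 bytes: K' = 73 72 62 78 73 6d.
K' ⊕ ipad = 45 44 54 4e 45 5b.
Inner input = 45 44 54 4e 45 5b ∥ 51 0a e1 8b 96.
Inner hash: even-index sum = 678 mod 256 = 166; odd-index sum = 386 mod 256 = 130 → a6 82.

a682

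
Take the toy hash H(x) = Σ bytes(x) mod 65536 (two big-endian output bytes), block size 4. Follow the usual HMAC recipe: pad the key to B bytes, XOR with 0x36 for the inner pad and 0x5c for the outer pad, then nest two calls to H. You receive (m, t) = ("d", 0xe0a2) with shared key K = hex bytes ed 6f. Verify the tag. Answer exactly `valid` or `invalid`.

invalid

Key hex bytes ed 6f is 2 bytes ≤ B = 4; zero-pad to 4 bytes: K' = ed 6f 00 00.
K' ⊕ ipad = db 59 36 36; K' ⊕ opad = b1 33 5c 5c.
Inner hash: sum = 219+89+54+54+100 = 516 → 02 04.
Outer hash (recomputed tag): sum = 177+51+92+92+2+4 = 418 → 01 a2.
Recomputed tag = 01a2; claimed = e0a2 → mismatch.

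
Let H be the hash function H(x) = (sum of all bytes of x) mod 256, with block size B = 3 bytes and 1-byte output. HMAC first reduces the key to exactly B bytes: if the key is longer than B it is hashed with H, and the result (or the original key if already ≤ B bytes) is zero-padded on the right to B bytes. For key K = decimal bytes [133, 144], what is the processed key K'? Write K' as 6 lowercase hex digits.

Key decimal bytes [133, 144] = 85 90 is 2 bytes ≤ B = 3; zero-pad to 3 bytes: K' = 85 90 00.

859000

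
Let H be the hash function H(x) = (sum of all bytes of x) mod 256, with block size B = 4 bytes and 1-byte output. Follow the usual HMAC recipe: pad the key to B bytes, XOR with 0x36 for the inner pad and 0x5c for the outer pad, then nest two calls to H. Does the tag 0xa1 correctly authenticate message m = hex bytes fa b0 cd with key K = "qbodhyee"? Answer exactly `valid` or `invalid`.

Key "qbodhyee" = 71 62 6f 64 68 79 65 65 is 8 bytes > B = 4, so hash it first: H(key) = 51, then zero-pad to 4 bytes: K' = 51 00 00 00.
K' ⊕ ipad = 67 36 36 36; K' ⊕ opad = 0d 5c 5c 5c.
Inner hash: sum = 103+54+54+54+250+176+205 = 896; mod 256 = 128 → 80.
Outer hash (recomputed tag): sum = 13+92+92+92+128 = 417; mod 256 = 161 → a1.
Recomputed tag = a1; claimed = a1 → match.

valid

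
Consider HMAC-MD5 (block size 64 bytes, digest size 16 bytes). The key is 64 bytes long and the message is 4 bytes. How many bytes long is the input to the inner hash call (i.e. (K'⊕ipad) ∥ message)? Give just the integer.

68

Key is 64 ≤ 64 bytes, zero-padded: |K'| = 64.
Inner input = (K'⊕ipad) ∥ m → 64 + 4 = 68 bytes.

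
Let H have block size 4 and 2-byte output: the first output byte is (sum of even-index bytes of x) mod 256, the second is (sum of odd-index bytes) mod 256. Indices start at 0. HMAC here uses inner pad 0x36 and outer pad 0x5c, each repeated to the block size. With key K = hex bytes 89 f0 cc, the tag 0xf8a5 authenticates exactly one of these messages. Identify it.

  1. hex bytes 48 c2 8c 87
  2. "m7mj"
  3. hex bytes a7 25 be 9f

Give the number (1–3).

Key hex bytes 89 f0 cc is 3 bytes ≤ B = 4; zero-pad to 4 bytes: K' = 89 f0 cc 00.
K' ⊕ ipad = bf c6 fa 36; K' ⊕ opad = d5 ac 90 5c.
m1: inner = H(bf c6 fa 36 48 c2 8c 87) = 8d 45; tag = H(d5 ac 90 5c 8d 45) = f24d
m2: inner = H(bf c6 fa 36 6d 37 6d 6a) = 93 9d; tag = H(d5 ac 90 5c 93 9d) = f8a5 ← matches
m3: inner = H(bf c6 fa 36 a7 25 be 9f) = 1e c0; tag = H(d5 ac 90 5c 1e c0) = 83c8

2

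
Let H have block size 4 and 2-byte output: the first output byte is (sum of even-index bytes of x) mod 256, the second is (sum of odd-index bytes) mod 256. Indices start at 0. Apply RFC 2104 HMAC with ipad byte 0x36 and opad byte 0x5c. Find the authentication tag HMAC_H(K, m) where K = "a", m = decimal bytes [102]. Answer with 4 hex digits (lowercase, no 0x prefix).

8c24

Key "a" = 61 is 1 byte ≤ B = 4; zero-pad to 4 bytes: K' = 61 00 00 00.
K' ⊕ ipad = 57 36 36 36.  K' ⊕ opad = 3d 5c 5c 5c.
Inner input = (K'⊕ipad) ∥ m = 57 36 36 36 ∥ 66.
Inner hash: even-index sum = 243 mod 256 = 243; odd-index sum = 108 mod 256 = 108 → f3 6c.
Outer input = (K'⊕opad) ∥ inner = 3d 5c 5c 5c ∥ f3 6c.
Outer hash (tag): even-index sum = 396 mod 256 = 140; odd-index sum = 292 mod 256 = 36 → 8c 24.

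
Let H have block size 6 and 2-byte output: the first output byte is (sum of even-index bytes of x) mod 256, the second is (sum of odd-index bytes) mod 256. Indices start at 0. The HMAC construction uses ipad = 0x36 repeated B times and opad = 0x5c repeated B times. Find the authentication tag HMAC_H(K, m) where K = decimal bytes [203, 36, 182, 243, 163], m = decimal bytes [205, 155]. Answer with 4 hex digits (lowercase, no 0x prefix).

Key decimal bytes [203, 36, 182, 243, 163] = cb 24 b6 f3 a3 is 5 bytes ≤ B = 6; zero-pad to 6 bytes: K' = cb 24 b6 f3 a3 00.
K' ⊕ ipad = fd 12 80 c5 95 36.  K' ⊕ opad = 97 78 ea af ff 5c.
Inner input = (K'⊕ipad) ∥ m = fd 12 80 c5 95 36 ∥ cd 9b.
Inner hash: even-index sum = 735 mod 256 = 223; odd-index sum = 424 mod 256 = 168 → df a8.
Outer input = (K'⊕opad) ∥ inner = 97 78 ea af ff 5c ∥ df a8.
Outer hash (tag): even-index sum = 863 mod 256 = 95; odd-index sum = 555 mod 256 = 43 → 5f 2b.

5f2b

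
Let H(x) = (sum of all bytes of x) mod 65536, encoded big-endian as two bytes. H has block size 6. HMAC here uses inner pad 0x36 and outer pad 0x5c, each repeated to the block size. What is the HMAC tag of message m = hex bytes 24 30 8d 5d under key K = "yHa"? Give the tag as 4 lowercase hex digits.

Key "yHa" = 79 48 61 is 3 bytes ≤ B = 6; zero-pad to 6 bytes: K' = 79 48 61 00 00 00.
K' ⊕ ipad = 4f 7e 57 36 36 36.  K' ⊕ opad = 25 14 3d 5c 5c 5c.
Inner input = (K'⊕ipad) ∥ m = 4f 7e 57 36 36 36 ∥ 24 30 8d 5d.
Inner hash: sum = 79+126+87+54+54+54+36+48+141+93 = 772 → 03 04.
Outer input = (K'⊕opad) ∥ inner = 25 14 3d 5c 5c 5c ∥ 03 04.
Outer hash (tag): sum = 37+20+61+92+92+92+3+4 = 401 → 01 91.

0191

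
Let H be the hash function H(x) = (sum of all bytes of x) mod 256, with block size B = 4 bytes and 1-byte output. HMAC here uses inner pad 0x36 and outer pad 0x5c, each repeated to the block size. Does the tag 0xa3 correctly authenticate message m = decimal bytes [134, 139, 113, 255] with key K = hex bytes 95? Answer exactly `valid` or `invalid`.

Key hex bytes 95 is 1 byte ≤ B = 4; zero-pad to 4 bytes: K' = 95 00 00 00.
K' ⊕ ipad = a3 36 36 36; K' ⊕ opad = c9 5c 5c 5c.
Inner hash: sum = 163+54+54+54+134+139+113+255 = 966; mod 256 = 198 → c6.
Outer hash (recomputed tag): sum = 201+92+92+92+198 = 675; mod 256 = 163 → a3.
Recomputed tag = a3; claimed = a3 → match.

valid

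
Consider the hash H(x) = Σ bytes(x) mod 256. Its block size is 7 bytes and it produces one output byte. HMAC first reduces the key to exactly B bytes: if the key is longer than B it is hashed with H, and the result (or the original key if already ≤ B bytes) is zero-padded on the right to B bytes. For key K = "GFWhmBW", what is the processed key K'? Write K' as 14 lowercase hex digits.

Key "GFWhmBW" = 47 46 57 68 6d 42 57 is exactly B = 7 bytes: K' = 47 46 57 68 6d 42 57.

474657686d4257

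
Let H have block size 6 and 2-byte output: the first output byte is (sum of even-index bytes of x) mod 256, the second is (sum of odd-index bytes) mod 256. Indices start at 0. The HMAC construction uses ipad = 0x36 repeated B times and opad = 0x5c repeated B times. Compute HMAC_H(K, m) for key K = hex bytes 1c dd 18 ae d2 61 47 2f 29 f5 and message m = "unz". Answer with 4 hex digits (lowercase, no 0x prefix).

Key hex bytes 1c dd 18 ae d2 61 47 2f 29 f5 is 10 bytes > B = 6, so hash it first: H(key) = 76 10, then zero-pad to 6 bytes: K' = 76 10 00 00 00 00.
K' ⊕ ipad = 40 26 36 36 36 36.  K' ⊕ opad = 2a 4c 5c 5c 5c 5c.
Inner input = (K'⊕ipad) ∥ m = 40 26 36 36 36 36 ∥ 75 6e 7a.
Inner hash: even-index sum = 411 mod 256 = 155; odd-index sum = 256 mod 256 = 0 → 9b 00.
Outer input = (K'⊕opad) ∥ inner = 2a 4c 5c 5c 5c 5c ∥ 9b 00.
Outer hash (tag): even-index sum = 381 mod 256 = 125; odd-index sum = 260 mod 256 = 4 → 7d 04.

7d04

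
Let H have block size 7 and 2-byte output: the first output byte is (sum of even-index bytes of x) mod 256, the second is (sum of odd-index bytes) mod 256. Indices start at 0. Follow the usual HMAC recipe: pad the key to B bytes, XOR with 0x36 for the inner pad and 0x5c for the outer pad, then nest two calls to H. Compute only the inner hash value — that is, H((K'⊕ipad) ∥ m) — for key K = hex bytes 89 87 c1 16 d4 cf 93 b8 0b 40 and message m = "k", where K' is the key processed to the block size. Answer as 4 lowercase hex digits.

2c29

Key hex bytes 89 87 c1 16 d4 cf 93 b8 0b 40 is 10 bytes > B = 7, so hash it first: H(key) = bc 64, then zero-pad to 7 bytes: K' = bc 64 00 00 00 00 00.
K' ⊕ ipad = 8a 52 36 36 36 36 36.
Inner input = 8a 52 36 36 36 36 36 ∥ 6b.
Inner hash: even-index sum = 300 mod 256 = 44; odd-index sum = 297 mod 256 = 41 → 2c 29.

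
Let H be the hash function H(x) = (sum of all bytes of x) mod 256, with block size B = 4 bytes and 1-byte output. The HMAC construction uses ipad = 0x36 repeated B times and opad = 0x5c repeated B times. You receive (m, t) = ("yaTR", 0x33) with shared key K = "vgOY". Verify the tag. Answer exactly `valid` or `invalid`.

Key "vgOY" = 76 67 4f 59 is exactly B = 4 bytes: K' = 76 67 4f 59.
K' ⊕ ipad = 40 51 79 6f; K' ⊕ opad = 2a 3b 13 05.
Inner hash: sum = 64+81+121+111+121+97+84+82 = 761; mod 256 = 249 → f9.
Outer hash (recomputed tag): sum = 42+59+19+5+249 = 374; mod 256 = 118 → 76.
Recomputed tag = 76; claimed = 33 → mismatch.

invalid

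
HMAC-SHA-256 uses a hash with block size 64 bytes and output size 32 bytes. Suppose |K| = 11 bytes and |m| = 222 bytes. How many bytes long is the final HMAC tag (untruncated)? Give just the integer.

32

The tag is one SHA-256 digest: 32 bytes.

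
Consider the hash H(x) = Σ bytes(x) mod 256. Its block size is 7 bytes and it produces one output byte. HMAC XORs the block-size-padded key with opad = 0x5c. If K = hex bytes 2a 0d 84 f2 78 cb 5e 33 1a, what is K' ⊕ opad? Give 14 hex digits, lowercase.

Key hex bytes 2a 0d 84 f2 78 cb 5e 33 1a is 9 bytes > B = 7, so hash it first: H(key) = 9b, then zero-pad to 7 bytes: K' = 9b 00 00 00 00 00 00.
XOR each byte with 0x5c: 9b⊕5c=c7, 00⊕5c=5c, 00⊕5c=5c, 00⊕5c=5c, 00⊕5c=5c, 00⊕5c=5c, 00⊕5c=5c.

c75c5c5c5c5c5c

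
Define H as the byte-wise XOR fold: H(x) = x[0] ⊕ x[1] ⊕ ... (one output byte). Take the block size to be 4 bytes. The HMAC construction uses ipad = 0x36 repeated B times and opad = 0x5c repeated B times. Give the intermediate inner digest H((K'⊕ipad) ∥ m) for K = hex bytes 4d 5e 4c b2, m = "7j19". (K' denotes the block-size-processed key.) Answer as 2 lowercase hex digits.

Key hex bytes 4d 5e 4c b2 is exactly B = 4 bytes: K' = 4d 5e 4c b2.
K' ⊕ ipad = 7b 68 7a 84.
Inner input = 7b 68 7a 84 ∥ 37 6a 31 39.
Inner hash: XOR 7b⊕68⊕7a⊕84⊕37⊕6a⊕31⊕39 = b8.

b8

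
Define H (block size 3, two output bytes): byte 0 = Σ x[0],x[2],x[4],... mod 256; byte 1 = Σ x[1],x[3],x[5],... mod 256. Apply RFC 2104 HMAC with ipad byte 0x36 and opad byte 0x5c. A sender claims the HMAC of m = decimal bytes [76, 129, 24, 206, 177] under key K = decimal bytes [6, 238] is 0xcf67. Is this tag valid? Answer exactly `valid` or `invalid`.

invalid

Key decimal bytes [6, 238] = 06 ee is 2 bytes ≤ B = 3; zero-pad to 3 bytes: K' = 06 ee 00.
K' ⊕ ipad = 30 d8 36; K' ⊕ opad = 5a b2 5c.
Inner hash: even-index sum = 437 mod 256 = 181; odd-index sum = 493 mod 256 = 237 → b5 ed.
Outer hash (recomputed tag): even-index sum = 419 mod 256 = 163; odd-index sum = 359 mod 256 = 103 → a3 67.
Recomputed tag = a367; claimed = cf67 → mismatch.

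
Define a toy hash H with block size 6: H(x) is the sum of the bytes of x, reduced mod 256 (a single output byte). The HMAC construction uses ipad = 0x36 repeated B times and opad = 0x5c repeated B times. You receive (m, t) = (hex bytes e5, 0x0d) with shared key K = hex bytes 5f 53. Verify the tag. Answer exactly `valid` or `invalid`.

valid

Key hex bytes 5f 53 is 2 bytes ≤ B = 6; zero-pad to 6 bytes: K' = 5f 53 00 00 00 00.
K' ⊕ ipad = 69 65 36 36 36 36; K' ⊕ opad = 03 0f 5c 5c 5c 5c.
Inner hash: sum = 105+101+54+54+54+54+229 = 651; mod 256 = 139 → 8b.
Outer hash (recomputed tag): sum = 3+15+92+92+92+92+139 = 525; mod 256 = 13 → 0d.
Recomputed tag = 0d; claimed = 0d → match.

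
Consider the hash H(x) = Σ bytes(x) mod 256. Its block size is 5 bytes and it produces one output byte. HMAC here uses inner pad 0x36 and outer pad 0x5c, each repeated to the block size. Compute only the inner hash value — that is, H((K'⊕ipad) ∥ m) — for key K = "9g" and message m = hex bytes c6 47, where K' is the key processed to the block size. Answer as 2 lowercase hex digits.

Key "9g" = 39 67 is 2 bytes ≤ B = 5; zero-pad to 5 bytes: K' = 39 67 00 00 00.
K' ⊕ ipad = 0f 51 36 36 36.
Inner input = 0f 51 36 36 36 ∥ c6 47.
Inner hash: sum = 15+81+54+54+54+198+71 = 527; mod 256 = 15 → 0f.

0f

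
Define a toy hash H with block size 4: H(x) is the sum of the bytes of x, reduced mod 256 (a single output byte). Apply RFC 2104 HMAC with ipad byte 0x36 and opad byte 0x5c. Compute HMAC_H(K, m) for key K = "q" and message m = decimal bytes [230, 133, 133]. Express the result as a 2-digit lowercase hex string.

1a

Key "q" = 71 is 1 byte ≤ B = 4; zero-pad to 4 bytes: K' = 71 00 00 00.
K' ⊕ ipad = 47 36 36 36.  K' ⊕ opad = 2d 5c 5c 5c.
Inner input = (K'⊕ipad) ∥ m = 47 36 36 36 ∥ e6 85 85.
Inner hash: sum = 71+54+54+54+230+133+133 = 729; mod 256 = 217 → d9.
Outer input = (K'⊕opad) ∥ inner = 2d 5c 5c 5c ∥ d9.
Outer hash (tag): sum = 45+92+92+92+217 = 538; mod 256 = 26 → 1a.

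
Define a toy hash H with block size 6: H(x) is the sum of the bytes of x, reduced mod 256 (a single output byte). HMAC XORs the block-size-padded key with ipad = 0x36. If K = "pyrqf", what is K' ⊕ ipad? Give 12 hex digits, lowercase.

464f44475036

Key "pyrqf" = 70 79 72 71 66 is 5 bytes ≤ B = 6; zero-pad to 6 bytes: K' = 70 79 72 71 66 00.
XOR each byte with 0x36: 70⊕36=46, 79⊕36=4f, 72⊕36=44, 71⊕36=47, 66⊕36=50, 00⊕36=36.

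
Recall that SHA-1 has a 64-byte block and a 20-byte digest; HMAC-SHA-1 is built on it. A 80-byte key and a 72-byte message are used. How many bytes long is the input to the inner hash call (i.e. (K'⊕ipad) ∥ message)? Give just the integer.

Key is 80 > 64 bytes, so it is hashed to 20 bytes then zero-padded to 64: |K'| = 64.
Inner input = (K'⊕ipad) ∥ m → 64 + 72 = 136 bytes.

136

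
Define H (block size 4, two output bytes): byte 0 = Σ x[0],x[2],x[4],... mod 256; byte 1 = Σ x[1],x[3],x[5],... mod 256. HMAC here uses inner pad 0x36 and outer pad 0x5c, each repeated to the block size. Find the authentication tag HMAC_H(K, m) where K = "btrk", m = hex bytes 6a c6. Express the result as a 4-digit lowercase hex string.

6ec4

Key "btrk" = 62 74 72 6b is exactly B = 4 bytes: K' = 62 74 72 6b.
K' ⊕ ipad = 54 42 44 5d.  K' ⊕ opad = 3e 28 2e 37.
Inner input = (K'⊕ipad) ∥ m = 54 42 44 5d ∥ 6a c6.
Inner hash: even-index sum = 258 mod 256 = 2; odd-index sum = 357 mod 256 = 101 → 02 65.
Outer input = (K'⊕opad) ∥ inner = 3e 28 2e 37 ∥ 02 65.
Outer hash (tag): even-index sum = 110 mod 256 = 110; odd-index sum = 196 mod 256 = 196 → 6e c4.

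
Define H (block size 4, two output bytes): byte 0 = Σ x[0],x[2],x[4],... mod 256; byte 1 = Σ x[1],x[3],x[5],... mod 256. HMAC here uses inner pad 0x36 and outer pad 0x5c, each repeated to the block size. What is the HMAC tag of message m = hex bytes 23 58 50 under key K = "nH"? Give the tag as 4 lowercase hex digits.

Key "nH" = 6e 48 is 2 bytes ≤ B = 4; zero-pad to 4 bytes: K' = 6e 48 00 00.
K' ⊕ ipad = 58 7e 36 36.  K' ⊕ opad = 32 14 5c 5c.
Inner input = (K'⊕ipad) ∥ m = 58 7e 36 36 ∥ 23 58 50.
Inner hash: even-index sum = 257 mod 256 = 1; odd-index sum = 268 mod 256 = 12 → 01 0c.
Outer input = (K'⊕opad) ∥ inner = 32 14 5c 5c ∥ 01 0c.
Outer hash (tag): even-index sum = 143 mod 256 = 143; odd-index sum = 124 mod 256 = 124 → 8f 7c.

8f7c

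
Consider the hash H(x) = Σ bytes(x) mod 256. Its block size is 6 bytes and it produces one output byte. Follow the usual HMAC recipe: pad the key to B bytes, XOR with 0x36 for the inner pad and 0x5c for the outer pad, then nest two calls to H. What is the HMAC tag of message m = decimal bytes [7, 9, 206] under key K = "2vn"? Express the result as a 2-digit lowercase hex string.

Key "2vn" = 32 76 6e is 3 bytes ≤ B = 6; zero-pad to 6 bytes: K' = 32 76 6e 00 00 00.
K' ⊕ ipad = 04 40 58 36 36 36.  K' ⊕ opad = 6e 2a 32 5c 5c 5c.
Inner input = (K'⊕ipad) ∥ m = 04 40 58 36 36 36 ∥ 07 09 ce.
Inner hash: sum = 4+64+88+54+54+54+7+9+206 = 540; mod 256 = 28 → 1c.
Outer input = (K'⊕opad) ∥ inner = 6e 2a 32 5c 5c 5c ∥ 1c.
Outer hash (tag): sum = 110+42+50+92+92+92+28 = 506; mod 256 = 250 → fa.

fa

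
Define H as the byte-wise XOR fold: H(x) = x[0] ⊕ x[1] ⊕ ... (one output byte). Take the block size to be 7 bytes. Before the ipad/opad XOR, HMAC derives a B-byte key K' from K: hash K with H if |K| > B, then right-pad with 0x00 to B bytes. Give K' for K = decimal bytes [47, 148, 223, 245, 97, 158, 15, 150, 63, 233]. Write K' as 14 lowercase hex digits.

|K| = 10 > B = 7, so first hash the key.
H(K): XOR 2f⊕94⊕df⊕f5⊕61⊕9e⊕0f⊕96⊕3f⊕e9 = 21.
Zero-pad H(K) = 21 to 7 bytes: K' = 21 00 00 00 00 00 00.

21000000000000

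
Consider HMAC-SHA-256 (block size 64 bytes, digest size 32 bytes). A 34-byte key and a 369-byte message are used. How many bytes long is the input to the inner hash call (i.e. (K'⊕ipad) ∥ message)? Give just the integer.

433

Key is 34 ≤ 64 bytes, zero-padded: |K'| = 64.
Inner input = (K'⊕ipad) ∥ m → 64 + 369 = 433 bytes.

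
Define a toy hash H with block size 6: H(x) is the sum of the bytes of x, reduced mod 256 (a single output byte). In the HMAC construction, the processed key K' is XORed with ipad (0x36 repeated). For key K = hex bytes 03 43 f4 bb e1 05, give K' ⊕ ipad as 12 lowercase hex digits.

3575c28dd733

Key hex bytes 03 43 f4 bb e1 05 is exactly B = 6 bytes: K' = 03 43 f4 bb e1 05.
XOR each byte with 0x36: 03⊕36=35, 43⊕36=75, f4⊕36=c2, bb⊕36=8d, e1⊕36=d7, 05⊕36=33.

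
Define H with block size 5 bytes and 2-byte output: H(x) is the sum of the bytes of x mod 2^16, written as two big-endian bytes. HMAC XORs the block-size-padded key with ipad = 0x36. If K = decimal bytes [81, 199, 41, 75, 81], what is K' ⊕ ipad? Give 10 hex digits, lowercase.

Key decimal bytes [81, 199, 41, 75, 81] = 51 c7 29 4b 51 is exactly B = 5 bytes: K' = 51 c7 29 4b 51.
XOR each byte with 0x36: 51⊕36=67, c7⊕36=f1, 29⊕36=1f, 4b⊕36=7d, 51⊕36=67.

67f11f7d67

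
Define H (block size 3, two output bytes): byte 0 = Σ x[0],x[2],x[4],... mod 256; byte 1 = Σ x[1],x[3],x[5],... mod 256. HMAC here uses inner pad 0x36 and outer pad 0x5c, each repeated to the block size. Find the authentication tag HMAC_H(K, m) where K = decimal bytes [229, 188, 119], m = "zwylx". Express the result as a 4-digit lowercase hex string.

Key decimal bytes [229, 188, 119] = e5 bc 77 is exactly B = 3 bytes: K' = e5 bc 77.
K' ⊕ ipad = d3 8a 41.  K' ⊕ opad = b9 e0 2b.
Inner input = (K'⊕ipad) ∥ m = d3 8a 41 ∥ 7a 77 79 6c 78.
Inner hash: even-index sum = 503 mod 256 = 247; odd-index sum = 501 mod 256 = 245 → f7 f5.
Outer input = (K'⊕opad) ∥ inner = b9 e0 2b ∥ f7 f5.
Outer hash (tag): even-index sum = 473 mod 256 = 217; odd-index sum = 471 mod 256 = 215 → d9 d7.

d9d7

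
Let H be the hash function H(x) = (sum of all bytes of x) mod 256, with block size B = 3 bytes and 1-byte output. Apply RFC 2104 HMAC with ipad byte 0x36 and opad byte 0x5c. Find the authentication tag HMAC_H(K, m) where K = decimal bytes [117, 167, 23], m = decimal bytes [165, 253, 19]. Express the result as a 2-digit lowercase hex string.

19

Key decimal bytes [117, 167, 23] = 75 a7 17 is exactly B = 3 bytes: K' = 75 a7 17.
K' ⊕ ipad = 43 91 21.  K' ⊕ opad = 29 fb 4b.
Inner input = (K'⊕ipad) ∥ m = 43 91 21 ∥ a5 fd 13.
Inner hash: sum = 67+145+33+165+253+19 = 682; mod 256 = 170 → aa.
Outer input = (K'⊕opad) ∥ inner = 29 fb 4b ∥ aa.
Outer hash (tag): sum = 41+251+75+170 = 537; mod 256 = 25 → 19.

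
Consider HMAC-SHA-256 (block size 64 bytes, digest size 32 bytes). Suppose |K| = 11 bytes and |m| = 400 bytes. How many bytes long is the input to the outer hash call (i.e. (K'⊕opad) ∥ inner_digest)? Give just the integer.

Key is 11 ≤ 64 bytes, zero-padded: |K'| = 64.
Outer input = (K'⊕opad) ∥ H(inner) → 64 + 32 = 96 bytes.

96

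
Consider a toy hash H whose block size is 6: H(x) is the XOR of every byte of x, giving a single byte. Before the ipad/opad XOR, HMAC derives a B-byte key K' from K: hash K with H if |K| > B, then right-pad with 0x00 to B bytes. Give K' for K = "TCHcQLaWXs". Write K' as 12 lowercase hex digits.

3c0000000000

|K| = 10 > B = 6, so first hash the key.
H(K): XOR 54⊕43⊕48⊕63⊕51⊕4c⊕61⊕57⊕58⊕73 = 3c.
Zero-pad H(K) = 3c to 6 bytes: K' = 3c 00 00 00 00 00.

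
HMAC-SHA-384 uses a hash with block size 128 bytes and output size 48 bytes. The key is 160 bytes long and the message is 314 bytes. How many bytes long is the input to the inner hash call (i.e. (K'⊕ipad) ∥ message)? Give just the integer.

Key is 160 > 128 bytes, so it is hashed to 48 bytes then zero-padded to 128: |K'| = 128.
Inner input = (K'⊕ipad) ∥ m → 128 + 314 = 442 bytes.

442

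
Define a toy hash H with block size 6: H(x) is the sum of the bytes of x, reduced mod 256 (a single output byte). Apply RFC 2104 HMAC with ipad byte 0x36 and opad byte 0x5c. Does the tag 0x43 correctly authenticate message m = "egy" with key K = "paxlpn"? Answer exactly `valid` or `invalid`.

Key "paxlpn" = 70 61 78 6c 70 6e is exactly B = 6 bytes: K' = 70 61 78 6c 70 6e.
K' ⊕ ipad = 46 57 4e 5a 46 58; K' ⊕ opad = 2c 3d 24 30 2c 32.
Inner hash: sum = 70+87+78+90+70+88+101+103+121 = 808; mod 256 = 40 → 28.
Outer hash (recomputed tag): sum = 44+61+36+48+44+50+40 = 323; mod 256 = 67 → 43.
Recomputed tag = 43; claimed = 43 → match.

valid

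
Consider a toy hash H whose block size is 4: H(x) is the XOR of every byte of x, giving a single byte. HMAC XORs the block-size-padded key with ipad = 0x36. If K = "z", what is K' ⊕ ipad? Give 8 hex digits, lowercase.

4c363636

Key "z" = 7a is 1 byte ≤ B = 4; zero-pad to 4 bytes: K' = 7a 00 00 00.
XOR each byte with 0x36: 7a⊕36=4c, 00⊕36=36, 00⊕36=36, 00⊕36=36.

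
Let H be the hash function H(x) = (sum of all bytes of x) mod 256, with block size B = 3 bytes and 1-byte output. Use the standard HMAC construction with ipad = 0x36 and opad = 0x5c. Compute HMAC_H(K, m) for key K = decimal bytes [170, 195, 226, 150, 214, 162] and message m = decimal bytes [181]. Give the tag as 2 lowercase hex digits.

45

Key decimal bytes [170, 195, 226, 150, 214, 162] = aa c3 e2 96 d6 a2 is 6 bytes > B = 3, so hash it first: H(key) = 5d, then zero-pad to 3 bytes: K' = 5d 00 00.
K' ⊕ ipad = 6b 36 36.  K' ⊕ opad = 01 5c 5c.
Inner input = (K'⊕ipad) ∥ m = 6b 36 36 ∥ b5.
Inner hash: sum = 107+54+54+181 = 396; mod 256 = 140 → 8c.
Outer input = (K'⊕opad) ∥ inner = 01 5c 5c ∥ 8c.
Outer hash (tag): sum = 1+92+92+140 = 325; mod 256 = 69 → 45.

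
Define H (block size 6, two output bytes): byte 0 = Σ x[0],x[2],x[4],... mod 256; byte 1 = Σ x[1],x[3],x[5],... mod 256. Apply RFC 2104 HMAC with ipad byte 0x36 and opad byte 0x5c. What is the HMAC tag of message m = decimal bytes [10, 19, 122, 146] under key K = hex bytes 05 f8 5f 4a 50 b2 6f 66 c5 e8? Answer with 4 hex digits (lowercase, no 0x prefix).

3a5b

Key hex bytes 05 f8 5f 4a 50 b2 6f 66 c5 e8 is 10 bytes > B = 6, so hash it first: H(key) = e8 42, then zero-pad to 6 bytes: K' = e8 42 00 00 00 00.
K' ⊕ ipad = de 74 36 36 36 36.  K' ⊕ opad = b4 1e 5c 5c 5c 5c.
Inner input = (K'⊕ipad) ∥ m = de 74 36 36 36 36 ∥ 0a 13 7a 92.
Inner hash: even-index sum = 462 mod 256 = 206; odd-index sum = 389 mod 256 = 133 → ce 85.
Outer input = (K'⊕opad) ∥ inner = b4 1e 5c 5c 5c 5c ∥ ce 85.
Outer hash (tag): even-index sum = 570 mod 256 = 58; odd-index sum = 347 mod 256 = 91 → 3a 5b.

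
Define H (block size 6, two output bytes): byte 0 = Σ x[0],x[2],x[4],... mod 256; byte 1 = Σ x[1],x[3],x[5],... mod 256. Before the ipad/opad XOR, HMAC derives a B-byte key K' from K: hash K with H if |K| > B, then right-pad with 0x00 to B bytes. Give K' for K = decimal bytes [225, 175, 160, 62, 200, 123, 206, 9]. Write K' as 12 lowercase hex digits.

|K| = 8 > B = 6, so first hash the key.
H(K): even-index sum = 791 mod 256 = 23; odd-index sum = 369 mod 256 = 113 → 17 71.
Zero-pad H(K) = 17 71 to 6 bytes: K' = 17 71 00 00 00 00.

177100000000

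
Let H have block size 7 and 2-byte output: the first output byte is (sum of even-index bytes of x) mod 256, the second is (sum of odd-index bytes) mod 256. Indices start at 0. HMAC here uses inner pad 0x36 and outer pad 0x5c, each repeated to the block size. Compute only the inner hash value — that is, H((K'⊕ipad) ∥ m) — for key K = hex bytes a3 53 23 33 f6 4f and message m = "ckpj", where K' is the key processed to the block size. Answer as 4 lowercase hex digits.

75b6

Key hex bytes a3 53 23 33 f6 4f is 6 bytes ≤ B = 7; zero-pad to 7 bytes: K' = a3 53 23 33 f6 4f 00.
K' ⊕ ipad = 95 65 15 05 c0 79 36.
Inner input = 95 65 15 05 c0 79 36 ∥ 63 6b 70 6a.
Inner hash: even-index sum = 629 mod 256 = 117; odd-index sum = 438 mod 256 = 182 → 75 b6.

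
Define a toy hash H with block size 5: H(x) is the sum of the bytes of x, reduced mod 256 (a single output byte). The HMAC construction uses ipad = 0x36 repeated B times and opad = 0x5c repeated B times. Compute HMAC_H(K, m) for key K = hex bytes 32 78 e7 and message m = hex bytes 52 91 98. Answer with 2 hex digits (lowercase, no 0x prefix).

0f

Key hex bytes 32 78 e7 is 3 bytes ≤ B = 5; zero-pad to 5 bytes: K' = 32 78 e7 00 00.
K' ⊕ ipad = 04 4e d1 36 36.  K' ⊕ opad = 6e 24 bb 5c 5c.
Inner input = (K'⊕ipad) ∥ m = 04 4e d1 36 36 ∥ 52 91 98.
Inner hash: sum = 4+78+209+54+54+82+145+152 = 778; mod 256 = 10 → 0a.
Outer input = (K'⊕opad) ∥ inner = 6e 24 bb 5c 5c ∥ 0a.
Outer hash (tag): sum = 110+36+187+92+92+10 = 527; mod 256 = 15 → 0f.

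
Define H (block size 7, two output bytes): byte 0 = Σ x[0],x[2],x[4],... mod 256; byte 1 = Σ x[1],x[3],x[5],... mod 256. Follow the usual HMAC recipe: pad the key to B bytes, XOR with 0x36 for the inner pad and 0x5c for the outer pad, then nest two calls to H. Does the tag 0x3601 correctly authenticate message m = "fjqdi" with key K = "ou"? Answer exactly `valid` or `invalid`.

invalid

Key "ou" = 6f 75 is 2 bytes ≤ B = 7; zero-pad to 7 bytes: K' = 6f 75 00 00 00 00 00.
K' ⊕ ipad = 59 43 36 36 36 36 36; K' ⊕ opad = 33 29 5c 5c 5c 5c 5c.
Inner hash: even-index sum = 457 mod 256 = 201; odd-index sum = 495 mod 256 = 239 → c9 ef.
Outer hash (recomputed tag): even-index sum = 566 mod 256 = 54; odd-index sum = 426 mod 256 = 170 → 36 aa.
Recomputed tag = 36aa; claimed = 3601 → mismatch.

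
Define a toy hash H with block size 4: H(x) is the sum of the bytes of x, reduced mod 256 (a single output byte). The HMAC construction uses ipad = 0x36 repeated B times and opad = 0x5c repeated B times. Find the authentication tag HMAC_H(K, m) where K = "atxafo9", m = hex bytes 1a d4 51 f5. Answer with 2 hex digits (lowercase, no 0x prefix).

54

Key "atxafo9" = 61 74 78 61 66 6f 39 is 7 bytes > B = 4, so hash it first: H(key) = bc, then zero-pad to 4 bytes: K' = bc 00 00 00.
K' ⊕ ipad = 8a 36 36 36.  K' ⊕ opad = e0 5c 5c 5c.
Inner input = (K'⊕ipad) ∥ m = 8a 36 36 36 ∥ 1a d4 51 f5.
Inner hash: sum = 138+54+54+54+26+212+81+245 = 864; mod 256 = 96 → 60.
Outer input = (K'⊕opad) ∥ inner = e0 5c 5c 5c ∥ 60.
Outer hash (tag): sum = 224+92+92+92+96 = 596; mod 256 = 84 → 54.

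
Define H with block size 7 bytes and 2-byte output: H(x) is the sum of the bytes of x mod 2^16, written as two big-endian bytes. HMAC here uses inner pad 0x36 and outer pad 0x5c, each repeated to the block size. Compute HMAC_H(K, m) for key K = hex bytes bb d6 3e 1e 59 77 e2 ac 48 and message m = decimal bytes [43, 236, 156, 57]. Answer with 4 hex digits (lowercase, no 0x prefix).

Key hex bytes bb d6 3e 1e 59 77 e2 ac 48 is 9 bytes > B = 7, so hash it first: H(key) = 04 93, then zero-pad to 7 bytes: K' = 04 93 00 00 00 00 00.
K' ⊕ ipad = 32 a5 36 36 36 36 36.  K' ⊕ opad = 58 cf 5c 5c 5c 5c 5c.
Inner input = (K'⊕ipad) ∥ m = 32 a5 36 36 36 36 36 ∥ 2b ec 9c 39.
Inner hash: sum = 50+165+54+54+54+54+54+43+236+156+57 = 977 → 03 d1.
Outer input = (K'⊕opad) ∥ inner = 58 cf 5c 5c 5c 5c 5c ∥ 03 d1.
Outer hash (tag): sum = 88+207+92+92+92+92+92+3+209 = 967 → 03 c7.

03c7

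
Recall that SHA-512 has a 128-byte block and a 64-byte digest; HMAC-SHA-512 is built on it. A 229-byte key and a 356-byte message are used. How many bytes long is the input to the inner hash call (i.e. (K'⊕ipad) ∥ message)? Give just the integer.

Key is 229 > 128 bytes, so it is hashed to 64 bytes then zero-padded to 128: |K'| = 128.
Inner input = (K'⊕ipad) ∥ m → 128 + 356 = 484 bytes.

484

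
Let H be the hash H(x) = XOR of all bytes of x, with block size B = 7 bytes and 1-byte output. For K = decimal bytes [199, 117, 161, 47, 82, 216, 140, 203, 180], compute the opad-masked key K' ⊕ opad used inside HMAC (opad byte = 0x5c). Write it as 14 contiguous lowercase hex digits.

195c5c5c5c5c5c

Key decimal bytes [199, 117, 161, 47, 82, 216, 140, 203, 180] = c7 75 a1 2f 52 d8 8c cb b4 is 9 bytes > B = 7, so hash it first: H(key) = 45, then zero-pad to 7 bytes: K' = 45 00 00 00 00 00 00.
XOR each byte with 0x5c: 45⊕5c=19, 00⊕5c=5c, 00⊕5c=5c, 00⊕5c=5c, 00⊕5c=5c, 00⊕5c=5c, 00⊕5c=5c.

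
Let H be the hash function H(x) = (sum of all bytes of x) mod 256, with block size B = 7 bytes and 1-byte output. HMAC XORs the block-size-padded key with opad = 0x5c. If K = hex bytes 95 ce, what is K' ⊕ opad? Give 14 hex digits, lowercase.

Key hex bytes 95 ce is 2 bytes ≤ B = 7; zero-pad to 7 bytes: K' = 95 ce 00 00 00 00 00.
XOR each byte with 0x5c: 95⊕5c=c9, ce⊕5c=92, 00⊕5c=5c, 00⊕5c=5c, 00⊕5c=5c, 00⊕5c=5c, 00⊕5c=5c.

c9925c5c5c5c5c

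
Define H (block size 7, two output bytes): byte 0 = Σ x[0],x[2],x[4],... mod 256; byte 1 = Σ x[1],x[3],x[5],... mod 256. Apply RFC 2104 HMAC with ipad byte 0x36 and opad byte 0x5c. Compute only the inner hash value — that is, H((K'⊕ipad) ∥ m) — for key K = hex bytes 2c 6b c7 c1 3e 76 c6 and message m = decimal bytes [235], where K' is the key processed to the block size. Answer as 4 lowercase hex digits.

Key hex bytes 2c 6b c7 c1 3e 76 c6 is exactly B = 7 bytes: K' = 2c 6b c7 c1 3e 76 c6.
K' ⊕ ipad = 1a 5d f1 f7 08 40 f0.
Inner input = 1a 5d f1 f7 08 40 f0 ∥ eb.
Inner hash: even-index sum = 515 mod 256 = 3; odd-index sum = 639 mod 256 = 127 → 03 7f.

037f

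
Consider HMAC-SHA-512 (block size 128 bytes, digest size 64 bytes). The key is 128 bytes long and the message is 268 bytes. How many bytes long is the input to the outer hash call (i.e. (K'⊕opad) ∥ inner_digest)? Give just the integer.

192

Key is 128 ≤ 128 bytes, zero-padded: |K'| = 128.
Outer input = (K'⊕opad) ∥ H(inner) → 128 + 64 = 192 bytes.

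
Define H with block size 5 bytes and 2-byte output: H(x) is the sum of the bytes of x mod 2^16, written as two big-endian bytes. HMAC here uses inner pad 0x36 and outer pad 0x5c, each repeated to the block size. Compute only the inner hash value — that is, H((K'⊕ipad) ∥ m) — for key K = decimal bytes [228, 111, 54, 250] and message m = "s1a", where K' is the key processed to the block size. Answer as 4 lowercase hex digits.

Key decimal bytes [228, 111, 54, 250] = e4 6f 36 fa is 4 bytes ≤ B = 5; zero-pad to 5 bytes: K' = e4 6f 36 fa 00.
K' ⊕ ipad = d2 59 00 cc 36.
Inner input = d2 59 00 cc 36 ∥ 73 31 61.
Inner hash: sum = 210+89+0+204+54+115+49+97 = 818 → 03 32.

0332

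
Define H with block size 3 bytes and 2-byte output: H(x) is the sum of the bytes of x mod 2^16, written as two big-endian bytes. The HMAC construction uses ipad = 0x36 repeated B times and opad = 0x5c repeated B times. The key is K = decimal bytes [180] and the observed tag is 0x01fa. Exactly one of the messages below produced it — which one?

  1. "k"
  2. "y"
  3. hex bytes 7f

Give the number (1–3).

1

Key decimal bytes [180] = b4 is 1 byte ≤ B = 3; zero-pad to 3 bytes: K' = b4 00 00.
K' ⊕ ipad = 82 36 36; K' ⊕ opad = e8 5c 5c.
m1: inner = H(82 36 36 6b) = 01 59; tag = H(e8 5c 5c 01 59) = 01fa ← matches
m2: inner = H(82 36 36 79) = 01 67; tag = H(e8 5c 5c 01 67) = 0208
m3: inner = H(82 36 36 7f) = 01 6d; tag = H(e8 5c 5c 01 6d) = 020e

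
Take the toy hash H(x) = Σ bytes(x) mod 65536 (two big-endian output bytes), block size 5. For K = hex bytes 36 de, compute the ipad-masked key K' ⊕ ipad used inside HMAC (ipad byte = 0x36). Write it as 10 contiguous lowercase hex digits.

Key hex bytes 36 de is 2 bytes ≤ B = 5; zero-pad to 5 bytes: K' = 36 de 00 00 00.
XOR each byte with 0x36: 36⊕36=00, de⊕36=e8, 00⊕36=36, 00⊕36=36, 00⊕36=36.

00e8363636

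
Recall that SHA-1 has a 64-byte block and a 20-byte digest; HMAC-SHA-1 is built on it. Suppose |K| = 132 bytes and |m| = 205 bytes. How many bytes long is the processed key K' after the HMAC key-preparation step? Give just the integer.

64

Key is 132 > 64 bytes, so it is hashed to 20 bytes then zero-padded to 64: |K'| = 64.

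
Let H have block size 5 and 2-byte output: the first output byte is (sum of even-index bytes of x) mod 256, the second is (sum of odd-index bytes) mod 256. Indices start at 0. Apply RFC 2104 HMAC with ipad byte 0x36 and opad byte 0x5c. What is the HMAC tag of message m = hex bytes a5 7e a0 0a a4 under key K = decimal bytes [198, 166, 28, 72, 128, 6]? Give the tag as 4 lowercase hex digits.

Key decimal bytes [198, 166, 28, 72, 128, 6] = c6 a6 1c 48 80 06 is 6 bytes > B = 5, so hash it first: H(key) = 62 f4, then zero-pad to 5 bytes: K' = 62 f4 00 00 00.
K' ⊕ ipad = 54 c2 36 36 36.  K' ⊕ opad = 3e a8 5c 5c 5c.
Inner input = (K'⊕ipad) ∥ m = 54 c2 36 36 36 ∥ a5 7e a0 0a a4.
Inner hash: even-index sum = 328 mod 256 = 72; odd-index sum = 737 mod 256 = 225 → 48 e1.
Outer input = (K'⊕opad) ∥ inner = 3e a8 5c 5c 5c ∥ 48 e1.
Outer hash (tag): even-index sum = 471 mod 256 = 215; odd-index sum = 332 mod 256 = 76 → d7 4c.

d74c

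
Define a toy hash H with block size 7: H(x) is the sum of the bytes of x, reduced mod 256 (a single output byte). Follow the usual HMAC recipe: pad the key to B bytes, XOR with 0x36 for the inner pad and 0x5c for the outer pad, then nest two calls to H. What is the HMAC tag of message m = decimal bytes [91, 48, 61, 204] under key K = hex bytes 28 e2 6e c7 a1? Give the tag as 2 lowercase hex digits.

Key hex bytes 28 e2 6e c7 a1 is 5 bytes ≤ B = 7; zero-pad to 7 bytes: K' = 28 e2 6e c7 a1 00 00.
K' ⊕ ipad = 1e d4 58 f1 97 36 36.  K' ⊕ opad = 74 be 32 9b fd 5c 5c.
Inner input = (K'⊕ipad) ∥ m = 1e d4 58 f1 97 36 36 ∥ 5b 30 3d cc.
Inner hash: sum = 30+212+88+241+151+54+54+91+48+61+204 = 1234; mod 256 = 210 → d2.
Outer input = (K'⊕opad) ∥ inner = 74 be 32 9b fd 5c 5c ∥ d2.
Outer hash (tag): sum = 116+190+50+155+253+92+92+210 = 1158; mod 256 = 134 → 86.

86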